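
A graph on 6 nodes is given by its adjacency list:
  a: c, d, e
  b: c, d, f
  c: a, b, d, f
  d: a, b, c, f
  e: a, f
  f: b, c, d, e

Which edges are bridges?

none

The edges on the cycle c-a-e-f-c are not bridges since each lies on that cycle.
Every edge lies on some cycle, so there are no bridges.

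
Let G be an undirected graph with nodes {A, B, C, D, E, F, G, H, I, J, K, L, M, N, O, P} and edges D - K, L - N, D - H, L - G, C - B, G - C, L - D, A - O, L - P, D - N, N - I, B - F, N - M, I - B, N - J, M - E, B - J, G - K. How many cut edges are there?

The edges on the cycle L-D-K-G-L are not bridges since each lies on that cycle.
But removing P - L disconnects P from L; removing F - B disconnects F from B; removing E - M disconnects E from M; removing M - N disconnects M from N — these are bridges.
In total 6 edges are bridges.

6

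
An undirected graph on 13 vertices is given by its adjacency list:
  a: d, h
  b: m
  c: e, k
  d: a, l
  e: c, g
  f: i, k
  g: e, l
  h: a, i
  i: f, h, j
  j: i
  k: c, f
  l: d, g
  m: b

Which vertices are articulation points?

i

Removing i increases the component count from 2 to 3, so i is a cut vertex.
By contrast removing f leaves 2 components; it is not a cut vertex. No other vertex is a cut vertex either.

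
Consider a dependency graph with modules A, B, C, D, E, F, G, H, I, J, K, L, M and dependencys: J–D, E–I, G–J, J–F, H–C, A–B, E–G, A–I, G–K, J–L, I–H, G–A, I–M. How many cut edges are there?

The edges on the cycle E-G-A-I-E are not bridges since each lies on that cycle.
But removing D–J disconnects D from J; removing G–J disconnects G from J; removing J–L disconnects J from L; removing G–K disconnects G from K — these are bridges.
In total 9 edges are bridges.

9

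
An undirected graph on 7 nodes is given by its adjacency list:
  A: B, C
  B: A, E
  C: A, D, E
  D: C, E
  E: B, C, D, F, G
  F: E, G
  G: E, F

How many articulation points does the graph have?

Removing E increases the component count from 1 to 2, so E is a cut vertex.
By contrast removing D leaves 1 component; it is not a cut vertex. No other vertex is a cut vertex either.

1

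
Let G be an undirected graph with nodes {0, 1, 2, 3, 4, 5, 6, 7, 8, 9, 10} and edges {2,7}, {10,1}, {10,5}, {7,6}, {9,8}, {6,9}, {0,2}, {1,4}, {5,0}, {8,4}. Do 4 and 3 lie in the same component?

The component containing 4 is {0, 1, 2, 4, 5, 6, 7, 8, 9, 10}, and 3 is not in it.

No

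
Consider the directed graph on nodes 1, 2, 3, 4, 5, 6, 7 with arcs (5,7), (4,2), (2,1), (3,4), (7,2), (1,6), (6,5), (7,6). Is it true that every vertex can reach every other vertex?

No

There is no directed path from 4 to 3, so the graph is not strongly connected.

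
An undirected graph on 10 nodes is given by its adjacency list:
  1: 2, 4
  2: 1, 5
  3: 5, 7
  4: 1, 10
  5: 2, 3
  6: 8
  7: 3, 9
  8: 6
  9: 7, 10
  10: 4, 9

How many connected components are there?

Starting from 6 we can reach 6, 8. That is one component of size 2.
Starting from 1 we can reach 1, 2, 3, 4, 5, 7, 9, 10. That is one component of size 8.
Total: 2 components.

2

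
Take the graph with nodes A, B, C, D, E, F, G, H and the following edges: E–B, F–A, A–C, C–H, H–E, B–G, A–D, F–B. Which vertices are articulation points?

Removing A increases the component count from 1 to 2, so A is a cut vertex.
Removing B increases the component count from 1 to 2, so B is a cut vertex.
By contrast removing C leaves 1 component; it is not a cut vertex. No other vertex is a cut vertex either.

A, B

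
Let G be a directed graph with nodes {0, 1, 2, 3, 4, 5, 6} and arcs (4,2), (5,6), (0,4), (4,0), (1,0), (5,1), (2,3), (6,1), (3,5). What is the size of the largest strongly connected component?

7

{0, 1, 2, 3, 4, 5, 6} are all mutually reachable — one SCC of size 7.
The largest has 7 vertices.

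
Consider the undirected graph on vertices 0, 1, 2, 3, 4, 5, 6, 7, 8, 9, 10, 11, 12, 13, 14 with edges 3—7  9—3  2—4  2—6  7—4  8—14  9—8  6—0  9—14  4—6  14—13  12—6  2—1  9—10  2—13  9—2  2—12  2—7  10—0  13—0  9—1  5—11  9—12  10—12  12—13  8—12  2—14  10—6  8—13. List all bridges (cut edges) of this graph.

11-5

The edges on the cycle 9-10-0-13-12-9 are not bridges since each lies on that cycle.
But removing 5—11 disconnects 5 from 11 — this is a bridge.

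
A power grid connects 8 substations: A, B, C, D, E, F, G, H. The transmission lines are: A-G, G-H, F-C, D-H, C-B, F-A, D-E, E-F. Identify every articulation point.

C, F

Removing C increases the component count from 1 to 2, so C is a cut vertex.
Removing F increases the component count from 1 to 2, so F is a cut vertex.
By contrast removing B leaves 1 component; it is not a cut vertex. No other vertex is a cut vertex either.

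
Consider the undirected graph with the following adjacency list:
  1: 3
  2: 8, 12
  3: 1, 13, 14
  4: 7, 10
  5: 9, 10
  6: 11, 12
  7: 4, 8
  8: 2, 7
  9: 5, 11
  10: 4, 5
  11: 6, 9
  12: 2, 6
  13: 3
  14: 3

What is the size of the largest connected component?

10

Starting from 1 we can reach 1, 3, 13, 14. That is one component of size 4.
Starting from 2 we can reach 2, 4, 5, 6, 7, 8, 9, 10, 11, 12. That is one component of size 10.
The largest has 10 vertices.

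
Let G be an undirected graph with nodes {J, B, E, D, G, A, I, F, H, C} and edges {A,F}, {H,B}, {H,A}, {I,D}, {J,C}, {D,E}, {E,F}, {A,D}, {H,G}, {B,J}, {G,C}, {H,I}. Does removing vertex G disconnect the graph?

No

Deleting G leaves 1 component (was 1) (its neighbors C, H remain connected to each other), so G is not a cut vertex.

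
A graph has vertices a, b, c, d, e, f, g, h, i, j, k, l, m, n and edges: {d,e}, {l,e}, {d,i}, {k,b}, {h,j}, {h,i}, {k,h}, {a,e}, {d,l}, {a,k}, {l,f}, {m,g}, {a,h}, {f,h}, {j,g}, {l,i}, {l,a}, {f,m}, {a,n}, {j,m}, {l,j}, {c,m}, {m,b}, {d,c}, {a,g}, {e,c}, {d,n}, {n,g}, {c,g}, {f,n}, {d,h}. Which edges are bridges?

The edges on the cycle a-k-h-a are not bridges since each lies on that cycle.
Every edge lies on some cycle, so there are no bridges.

none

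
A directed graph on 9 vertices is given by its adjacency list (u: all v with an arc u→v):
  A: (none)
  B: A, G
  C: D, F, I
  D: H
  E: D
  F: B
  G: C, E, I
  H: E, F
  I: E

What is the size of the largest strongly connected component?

{B, C, D, E, F, G, H, I} are all mutually reachable — one SCC of size 8.
{A} is an SCC by itself.
The largest has 8 vertices.

8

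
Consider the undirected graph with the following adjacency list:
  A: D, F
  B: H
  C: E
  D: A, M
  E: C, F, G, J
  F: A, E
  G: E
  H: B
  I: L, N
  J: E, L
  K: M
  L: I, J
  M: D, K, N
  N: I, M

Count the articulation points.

2

Removing E increases the component count from 2 to 4, so E is a cut vertex.
Removing M increases the component count from 2 to 3, so M is a cut vertex.
By contrast removing I leaves 2 components; it is not a cut vertex. No other vertex is a cut vertex either.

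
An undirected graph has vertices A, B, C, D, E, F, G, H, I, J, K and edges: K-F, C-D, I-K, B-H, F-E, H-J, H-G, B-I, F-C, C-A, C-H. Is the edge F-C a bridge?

No

After removing F-C, the path F-K-I-B-H-C still connects them, so the edge is not a bridge.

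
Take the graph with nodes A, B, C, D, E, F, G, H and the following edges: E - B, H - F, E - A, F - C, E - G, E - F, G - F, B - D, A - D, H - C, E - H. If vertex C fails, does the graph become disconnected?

No

Deleting C leaves 1 component (was 1) (its neighbors F, H remain connected to each other), so C is not a cut vertex.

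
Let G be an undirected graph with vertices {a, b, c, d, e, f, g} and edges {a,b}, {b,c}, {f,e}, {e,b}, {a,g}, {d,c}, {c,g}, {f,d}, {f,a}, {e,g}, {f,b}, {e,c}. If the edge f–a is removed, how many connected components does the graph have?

1

f and a are still connected via f-b-a, so the component count stays at 1.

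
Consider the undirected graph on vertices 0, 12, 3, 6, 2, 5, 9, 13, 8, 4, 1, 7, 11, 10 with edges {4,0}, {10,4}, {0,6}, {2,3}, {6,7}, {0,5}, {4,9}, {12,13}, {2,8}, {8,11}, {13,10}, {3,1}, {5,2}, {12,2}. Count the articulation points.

Removing 0 increases the component count from 1 to 2, so 0 is a cut vertex.
Removing 2 increases the component count from 1 to 3, so 2 is a cut vertex.
Removing 3 increases the component count from 1 to 2, so 3 is a cut vertex.
Likewise 4, 6, 8 are cut vertices.
By contrast removing 5 leaves 1 component; it is not a cut vertex. No other vertex is a cut vertex either.

6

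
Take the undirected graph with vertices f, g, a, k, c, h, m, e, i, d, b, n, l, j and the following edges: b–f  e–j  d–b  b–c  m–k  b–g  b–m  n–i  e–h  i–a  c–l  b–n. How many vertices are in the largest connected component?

Starting from e we can reach e, h, j. That is one component of size 3.
Starting from a we can reach a, b, c, d, f, g, i, k, l, m, n. That is one component of size 11.
The largest has 11 vertices.

11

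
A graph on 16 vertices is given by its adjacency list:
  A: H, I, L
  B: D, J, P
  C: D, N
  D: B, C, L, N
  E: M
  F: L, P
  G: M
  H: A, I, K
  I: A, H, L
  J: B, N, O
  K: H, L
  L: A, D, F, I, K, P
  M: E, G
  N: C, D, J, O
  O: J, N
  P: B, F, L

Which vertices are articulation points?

Removing L increases the component count from 2 to 3, so L is a cut vertex.
Removing M increases the component count from 2 to 3, so M is a cut vertex.
By contrast removing F leaves 2 components; it is not a cut vertex. No other vertex is a cut vertex either.

L, M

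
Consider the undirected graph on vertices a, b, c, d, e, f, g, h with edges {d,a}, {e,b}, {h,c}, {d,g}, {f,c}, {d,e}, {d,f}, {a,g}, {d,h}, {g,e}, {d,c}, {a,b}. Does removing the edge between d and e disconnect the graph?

No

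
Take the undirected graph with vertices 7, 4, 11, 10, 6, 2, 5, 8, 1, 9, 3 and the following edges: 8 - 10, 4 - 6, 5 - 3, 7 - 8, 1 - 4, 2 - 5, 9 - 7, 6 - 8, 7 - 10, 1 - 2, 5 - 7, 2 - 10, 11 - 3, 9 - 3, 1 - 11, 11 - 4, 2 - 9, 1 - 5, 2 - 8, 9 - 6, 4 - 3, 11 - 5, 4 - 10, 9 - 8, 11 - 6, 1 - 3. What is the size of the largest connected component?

Starting from 1 we can reach 1, 2, 3, 4, 5, 6, 7, 8, 9, 10, 11. That is one component of size 11.
The largest has 11 vertices.

11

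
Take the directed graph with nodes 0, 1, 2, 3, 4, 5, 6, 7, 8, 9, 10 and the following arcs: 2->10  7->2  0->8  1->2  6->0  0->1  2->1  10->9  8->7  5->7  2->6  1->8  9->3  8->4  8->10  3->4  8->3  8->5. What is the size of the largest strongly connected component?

7

{0, 1, 2, 5, 6, 7, 8} are all mutually reachable — one SCC of size 7.
{9} is an SCC by itself.
{3} is an SCC by itself.
{4} is an SCC by itself.
{10} is an SCC by itself.
The largest has 7 vertices.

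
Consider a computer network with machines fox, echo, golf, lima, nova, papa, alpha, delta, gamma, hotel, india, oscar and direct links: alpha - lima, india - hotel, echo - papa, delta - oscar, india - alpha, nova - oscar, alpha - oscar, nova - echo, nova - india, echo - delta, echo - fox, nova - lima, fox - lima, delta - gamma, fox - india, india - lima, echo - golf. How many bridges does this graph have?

4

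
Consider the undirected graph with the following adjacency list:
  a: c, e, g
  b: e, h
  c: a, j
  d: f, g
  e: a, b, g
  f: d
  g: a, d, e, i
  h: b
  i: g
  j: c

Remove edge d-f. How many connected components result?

2

Before removal there is 1 component.
d-f is a bridge — removing it separates d's side from f's side.
After removal: 2 components.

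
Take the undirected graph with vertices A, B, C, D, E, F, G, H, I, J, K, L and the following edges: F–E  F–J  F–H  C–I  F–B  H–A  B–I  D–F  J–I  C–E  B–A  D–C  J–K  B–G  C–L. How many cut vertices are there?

3

Removing B increases the component count from 1 to 2, so B is a cut vertex.
Removing C increases the component count from 1 to 2, so C is a cut vertex.
Removing J increases the component count from 1 to 2, so J is a cut vertex.
By contrast removing D leaves 1 component; it is not a cut vertex. No other vertex is a cut vertex either.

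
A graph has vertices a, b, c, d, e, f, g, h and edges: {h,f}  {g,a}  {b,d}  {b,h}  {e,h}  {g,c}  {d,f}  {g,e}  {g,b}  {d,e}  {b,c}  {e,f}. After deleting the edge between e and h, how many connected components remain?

1

e and h are still connected via e-f-h, so the component count stays at 1.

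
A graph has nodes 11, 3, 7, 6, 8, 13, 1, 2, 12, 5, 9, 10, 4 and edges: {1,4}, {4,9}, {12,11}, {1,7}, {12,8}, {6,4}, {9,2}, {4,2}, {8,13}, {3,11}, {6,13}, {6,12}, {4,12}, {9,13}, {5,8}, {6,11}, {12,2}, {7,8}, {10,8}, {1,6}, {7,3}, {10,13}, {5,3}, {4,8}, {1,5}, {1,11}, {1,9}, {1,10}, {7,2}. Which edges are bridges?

The edges on the cycle 1-6-4-12-8-13-10-1 are not bridges since each lies on that cycle.
Every edge lies on some cycle, so there are no bridges.

none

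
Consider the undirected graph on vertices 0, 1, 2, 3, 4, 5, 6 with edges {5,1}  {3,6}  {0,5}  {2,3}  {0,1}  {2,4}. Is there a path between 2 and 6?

Yes

From 2 we can reach 2, 3, 4, 6, which includes 6.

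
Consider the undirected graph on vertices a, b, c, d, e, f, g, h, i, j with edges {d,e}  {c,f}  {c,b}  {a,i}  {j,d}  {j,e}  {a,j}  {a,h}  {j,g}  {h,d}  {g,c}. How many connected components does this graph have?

Starting from a we can reach a, b, c, d, e, f, g, h, i, j. That is one component of size 10.
Total: 1 component.

1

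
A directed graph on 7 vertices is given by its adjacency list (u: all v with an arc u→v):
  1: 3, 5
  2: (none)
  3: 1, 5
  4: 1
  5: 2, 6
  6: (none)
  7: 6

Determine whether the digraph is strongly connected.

No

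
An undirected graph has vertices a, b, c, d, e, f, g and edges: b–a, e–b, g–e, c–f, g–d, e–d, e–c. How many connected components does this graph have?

1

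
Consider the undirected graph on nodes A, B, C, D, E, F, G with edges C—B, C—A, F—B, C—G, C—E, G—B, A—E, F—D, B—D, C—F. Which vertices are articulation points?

Removing C increases the component count from 1 to 2, so C is a cut vertex.
By contrast removing A leaves 1 component; it is not a cut vertex. No other vertex is a cut vertex either.

C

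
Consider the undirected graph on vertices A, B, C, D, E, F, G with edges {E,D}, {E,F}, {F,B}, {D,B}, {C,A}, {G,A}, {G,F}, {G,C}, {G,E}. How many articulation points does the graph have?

1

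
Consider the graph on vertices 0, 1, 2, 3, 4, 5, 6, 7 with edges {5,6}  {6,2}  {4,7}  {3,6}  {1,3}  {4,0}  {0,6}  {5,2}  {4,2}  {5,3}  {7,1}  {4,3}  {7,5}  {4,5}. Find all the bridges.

none

The edges on the cycle 4-7-1-3-4 are not bridges since each lies on that cycle.
Every edge lies on some cycle, so there are no bridges.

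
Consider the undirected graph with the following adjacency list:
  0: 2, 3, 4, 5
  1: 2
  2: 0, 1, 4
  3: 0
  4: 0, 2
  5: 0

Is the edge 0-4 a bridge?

No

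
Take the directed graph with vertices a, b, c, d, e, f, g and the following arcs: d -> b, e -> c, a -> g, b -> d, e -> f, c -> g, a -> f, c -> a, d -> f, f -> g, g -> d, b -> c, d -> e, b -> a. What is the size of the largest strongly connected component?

{a, b, c, d, e, f, g} are all mutually reachable — one SCC of size 7.
The largest has 7 vertices.

7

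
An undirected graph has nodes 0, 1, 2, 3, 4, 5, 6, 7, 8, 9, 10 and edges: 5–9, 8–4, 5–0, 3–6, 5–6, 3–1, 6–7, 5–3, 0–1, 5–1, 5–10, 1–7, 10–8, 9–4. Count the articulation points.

1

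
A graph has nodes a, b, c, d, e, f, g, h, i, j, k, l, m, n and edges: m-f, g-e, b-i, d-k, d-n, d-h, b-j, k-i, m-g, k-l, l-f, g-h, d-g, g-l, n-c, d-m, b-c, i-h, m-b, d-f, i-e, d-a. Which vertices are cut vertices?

Removing b increases the component count from 1 to 2, so b is a cut vertex.
Removing d increases the component count from 1 to 2, so d is a cut vertex.
By contrast removing h leaves 1 component; it is not a cut vertex. No other vertex is a cut vertex either.

b, d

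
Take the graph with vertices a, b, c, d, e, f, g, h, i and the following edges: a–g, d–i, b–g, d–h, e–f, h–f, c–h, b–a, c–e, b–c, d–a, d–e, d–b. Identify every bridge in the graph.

d-i

The edges on the cycle d-b-c-h-f-e-d are not bridges since each lies on that cycle.
But removing d–i disconnects d from i — this is a bridge.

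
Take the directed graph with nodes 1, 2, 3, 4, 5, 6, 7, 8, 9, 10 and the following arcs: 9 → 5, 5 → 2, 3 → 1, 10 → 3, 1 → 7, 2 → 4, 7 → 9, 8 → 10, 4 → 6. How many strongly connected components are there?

{2} is an SCC by itself.
{8} is an SCC by itself.
{3} is an SCC by itself.
{1} is an SCC by itself.
{6} is an SCC by itself.
(and 5 more singleton SCCs)
That gives 10 strongly connected components.

10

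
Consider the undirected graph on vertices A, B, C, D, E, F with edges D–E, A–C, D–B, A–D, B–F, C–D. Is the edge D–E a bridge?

Yes

Removing D–E leaves no path between D and E: the component count goes from 1 to 2. So it is a bridge.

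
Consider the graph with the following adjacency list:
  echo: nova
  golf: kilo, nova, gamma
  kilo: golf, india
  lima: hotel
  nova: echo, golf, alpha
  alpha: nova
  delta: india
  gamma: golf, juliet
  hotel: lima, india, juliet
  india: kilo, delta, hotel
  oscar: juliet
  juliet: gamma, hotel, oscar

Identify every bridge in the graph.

The edges on the cycle kilo-india-hotel-juliet-gamma-golf-kilo are not bridges since each lies on that cycle.
But removing alpha-nova disconnects alpha from nova; removing hotel-lima disconnects hotel from lima; removing echo-nova disconnects echo from nova; removing delta-india disconnects delta from india — these are bridges.
In total 6 edges are bridges.

alpha-nova, delta-india, echo-nova, golf-nova, hotel-lima, juliet-oscar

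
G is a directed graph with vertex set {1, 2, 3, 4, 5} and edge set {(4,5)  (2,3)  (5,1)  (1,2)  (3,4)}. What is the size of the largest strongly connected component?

5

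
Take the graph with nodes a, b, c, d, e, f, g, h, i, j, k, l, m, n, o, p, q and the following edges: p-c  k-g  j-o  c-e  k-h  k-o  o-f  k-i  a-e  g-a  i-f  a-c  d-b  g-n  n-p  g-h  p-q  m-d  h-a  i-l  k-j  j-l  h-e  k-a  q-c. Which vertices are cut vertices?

Removing d increases the component count from 2 to 3, so d is a cut vertex.
Removing k increases the component count from 2 to 3, so k is a cut vertex.
By contrast removing c leaves 2 components; it is not a cut vertex. No other vertex is a cut vertex either.

d, k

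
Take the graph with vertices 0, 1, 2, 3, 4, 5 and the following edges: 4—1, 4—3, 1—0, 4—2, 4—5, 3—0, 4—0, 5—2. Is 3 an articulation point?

No

Deleting 3 leaves 1 component (was 1) (its neighbors 0, 4 remain connected to each other), so 3 is not a cut vertex.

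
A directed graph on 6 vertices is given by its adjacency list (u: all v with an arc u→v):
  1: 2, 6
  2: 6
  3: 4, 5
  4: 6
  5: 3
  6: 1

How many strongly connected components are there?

3

{1, 2, 6} are all mutually reachable — one SCC of size 3.
{3, 5} are all mutually reachable — one SCC of size 2.
{4} is an SCC by itself.
That gives 3 strongly connected components.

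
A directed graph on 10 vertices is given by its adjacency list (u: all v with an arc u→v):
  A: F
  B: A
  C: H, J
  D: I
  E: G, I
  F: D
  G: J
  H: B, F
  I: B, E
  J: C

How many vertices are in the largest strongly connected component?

{A, B, C, D, E, F, G, H, I, J} are all mutually reachable — one SCC of size 10.
The largest has 10 vertices.

10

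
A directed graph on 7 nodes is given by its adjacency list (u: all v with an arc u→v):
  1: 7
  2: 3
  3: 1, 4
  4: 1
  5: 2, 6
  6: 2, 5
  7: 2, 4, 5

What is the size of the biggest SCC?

7

{1, 2, 3, 4, 5, 6, 7} are all mutually reachable — one SCC of size 7.
The largest has 7 vertices.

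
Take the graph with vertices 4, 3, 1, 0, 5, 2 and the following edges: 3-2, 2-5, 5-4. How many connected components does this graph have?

3

1 is isolated — a component by itself.
0 is isolated — a component by itself.
Starting from 2 we can reach 2, 3, 4, 5. That is one component of size 4.
Total: 3 components.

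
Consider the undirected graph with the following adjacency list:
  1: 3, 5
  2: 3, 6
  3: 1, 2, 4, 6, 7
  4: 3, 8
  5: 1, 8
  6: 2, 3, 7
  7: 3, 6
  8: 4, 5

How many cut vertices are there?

Removing 3 increases the component count from 1 to 2, so 3 is a cut vertex.
By contrast removing 1 leaves 1 component; it is not a cut vertex. No other vertex is a cut vertex either.

1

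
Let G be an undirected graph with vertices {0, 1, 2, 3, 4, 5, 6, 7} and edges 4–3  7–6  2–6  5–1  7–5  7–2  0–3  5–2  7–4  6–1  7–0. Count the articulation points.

1

Removing 7 increases the component count from 1 to 2, so 7 is a cut vertex.
By contrast removing 0 leaves 1 component; it is not a cut vertex. No other vertex is a cut vertex either.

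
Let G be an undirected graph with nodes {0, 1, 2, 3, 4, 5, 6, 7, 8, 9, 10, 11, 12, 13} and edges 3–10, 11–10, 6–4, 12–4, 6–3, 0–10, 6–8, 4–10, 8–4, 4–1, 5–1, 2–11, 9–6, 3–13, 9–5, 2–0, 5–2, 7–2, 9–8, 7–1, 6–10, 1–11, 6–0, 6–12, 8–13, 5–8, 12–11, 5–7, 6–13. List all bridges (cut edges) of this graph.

The edges on the cycle 6-12-11-10-6 are not bridges since each lies on that cycle.
Every edge lies on some cycle, so there are no bridges.

none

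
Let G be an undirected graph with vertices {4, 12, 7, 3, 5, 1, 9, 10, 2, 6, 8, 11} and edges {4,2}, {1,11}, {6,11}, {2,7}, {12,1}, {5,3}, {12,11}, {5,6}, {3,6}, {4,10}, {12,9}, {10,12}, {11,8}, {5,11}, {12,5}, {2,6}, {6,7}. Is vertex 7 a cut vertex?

No

Deleting 7 leaves 1 component (was 1) (its neighbors 2, 6 remain connected to each other), so 7 is not a cut vertex.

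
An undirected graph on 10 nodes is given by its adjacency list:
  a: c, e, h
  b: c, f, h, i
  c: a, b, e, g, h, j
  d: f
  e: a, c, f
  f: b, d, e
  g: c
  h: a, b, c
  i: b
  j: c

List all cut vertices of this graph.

b, c, f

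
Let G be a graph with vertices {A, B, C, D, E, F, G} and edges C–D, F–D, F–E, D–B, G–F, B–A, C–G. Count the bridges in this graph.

The edges on the cycle C-G-F-D-C are not bridges since each lies on that cycle.
But removing D–B disconnects D from B; removing B–A disconnects B from A; removing F–E disconnects F from E — these are bridges.
That makes 3 bridges.

3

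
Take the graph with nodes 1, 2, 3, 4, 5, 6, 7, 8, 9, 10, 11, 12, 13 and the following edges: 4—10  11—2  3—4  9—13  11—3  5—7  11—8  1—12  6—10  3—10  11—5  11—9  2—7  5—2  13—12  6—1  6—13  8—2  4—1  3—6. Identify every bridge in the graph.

none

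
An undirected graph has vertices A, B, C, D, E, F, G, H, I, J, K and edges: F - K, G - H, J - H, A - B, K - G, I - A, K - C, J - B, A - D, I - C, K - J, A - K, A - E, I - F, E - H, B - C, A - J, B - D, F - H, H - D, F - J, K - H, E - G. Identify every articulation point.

none

Removing D, for instance, still leaves 1 component. No single vertex removal increases the component count — the graph has no articulation points.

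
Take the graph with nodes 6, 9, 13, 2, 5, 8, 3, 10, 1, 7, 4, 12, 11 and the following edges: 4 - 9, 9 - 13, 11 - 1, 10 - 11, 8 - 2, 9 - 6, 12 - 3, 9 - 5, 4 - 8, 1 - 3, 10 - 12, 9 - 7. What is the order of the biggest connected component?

Starting from 1 we can reach 1, 3, 10, 11, 12. That is one component of size 5.
Starting from 2 we can reach 2, 4, 5, 6, 7, 8, 9, 13. That is one component of size 8.
The largest has 8 vertices.

8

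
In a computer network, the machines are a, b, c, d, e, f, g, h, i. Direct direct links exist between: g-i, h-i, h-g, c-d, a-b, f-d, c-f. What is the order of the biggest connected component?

3

e is isolated — a component by itself.
Starting from a we can reach a, b. That is one component of size 2.
Starting from g we can reach g, h, i. That is one component of size 3.
Starting from c we can reach c, d, f. That is one component of size 3.
The largest has 3 vertices.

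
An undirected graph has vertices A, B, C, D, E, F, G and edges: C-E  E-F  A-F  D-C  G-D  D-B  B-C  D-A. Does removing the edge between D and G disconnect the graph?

Removing D-G leaves no path between D and G: the component count goes from 1 to 2. So it is a bridge.

Yes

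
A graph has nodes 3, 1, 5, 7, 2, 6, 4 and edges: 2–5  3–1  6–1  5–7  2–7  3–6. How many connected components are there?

3

4 is isolated — a component by itself.
Starting from 2 we can reach 2, 5, 7. That is one component of size 3.
Starting from 1 we can reach 1, 3, 6. That is one component of size 3.
Total: 3 components.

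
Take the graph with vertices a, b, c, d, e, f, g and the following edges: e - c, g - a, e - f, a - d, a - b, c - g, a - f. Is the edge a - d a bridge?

Yes

Removing a - d leaves no path between a and d: the component count goes from 1 to 2. So it is a bridge.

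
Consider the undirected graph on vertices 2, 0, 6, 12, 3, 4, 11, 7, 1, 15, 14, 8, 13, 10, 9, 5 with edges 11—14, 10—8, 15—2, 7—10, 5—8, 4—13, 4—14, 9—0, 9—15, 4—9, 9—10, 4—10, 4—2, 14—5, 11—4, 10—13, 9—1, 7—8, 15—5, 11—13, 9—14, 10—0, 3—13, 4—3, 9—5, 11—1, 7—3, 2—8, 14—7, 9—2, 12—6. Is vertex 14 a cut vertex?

No

Deleting 14 leaves 2 components (was 2), so 14 is not a cut vertex.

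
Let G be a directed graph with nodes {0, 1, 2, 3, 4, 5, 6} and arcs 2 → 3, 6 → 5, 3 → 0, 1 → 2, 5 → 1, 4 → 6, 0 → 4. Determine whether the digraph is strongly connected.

Yes

From 4 we can reach every vertex (0, 1, 2, 3, 4, 5, 6), and every vertex can reach 4 (0, 1, 2, 3, 4, 5, 6). So the whole graph is one strongly connected component.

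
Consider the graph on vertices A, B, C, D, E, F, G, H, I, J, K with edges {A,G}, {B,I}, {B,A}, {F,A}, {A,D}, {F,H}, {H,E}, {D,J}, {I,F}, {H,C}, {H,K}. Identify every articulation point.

Removing A increases the component count from 1 to 3, so A is a cut vertex.
Removing D increases the component count from 1 to 2, so D is a cut vertex.
Removing F increases the component count from 1 to 2, so F is a cut vertex.
Likewise H is a cut vertex.
By contrast removing J leaves 1 component; it is not a cut vertex. No other vertex is a cut vertex either.

A, D, F, H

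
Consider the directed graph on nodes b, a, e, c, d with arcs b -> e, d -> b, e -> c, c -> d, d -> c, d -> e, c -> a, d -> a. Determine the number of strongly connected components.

2

{b, c, d, e} are all mutually reachable — one SCC of size 4.
{a} is an SCC by itself.
That gives 2 strongly connected components.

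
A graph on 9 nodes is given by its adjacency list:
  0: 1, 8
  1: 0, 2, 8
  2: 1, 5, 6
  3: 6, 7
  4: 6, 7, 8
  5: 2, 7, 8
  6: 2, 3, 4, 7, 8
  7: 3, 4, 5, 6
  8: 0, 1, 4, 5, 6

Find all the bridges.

none

The edges on the cycle 6-8-4-6 are not bridges since each lies on that cycle.
Every edge lies on some cycle, so there are no bridges.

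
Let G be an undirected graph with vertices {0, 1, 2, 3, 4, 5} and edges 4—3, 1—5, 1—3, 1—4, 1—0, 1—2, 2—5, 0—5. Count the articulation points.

1

Removing 1 increases the component count from 1 to 2, so 1 is a cut vertex.
By contrast removing 4 leaves 1 component; it is not a cut vertex. No other vertex is a cut vertex either.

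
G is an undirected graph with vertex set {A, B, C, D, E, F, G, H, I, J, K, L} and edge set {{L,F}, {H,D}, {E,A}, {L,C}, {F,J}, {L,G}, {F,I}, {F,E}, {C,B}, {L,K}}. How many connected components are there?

Starting from D we can reach D, H. That is one component of size 2.
Starting from A we can reach A, B, C, E, F, G, I, J, K, L. That is one component of size 10.
Total: 2 components.

2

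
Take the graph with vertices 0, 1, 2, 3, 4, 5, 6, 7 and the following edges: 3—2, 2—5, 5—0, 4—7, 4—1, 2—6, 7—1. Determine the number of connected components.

Starting from 1 we can reach 1, 4, 7. That is one component of size 3.
Starting from 0 we can reach 0, 2, 3, 5, 6. That is one component of size 5.
Total: 2 components.

2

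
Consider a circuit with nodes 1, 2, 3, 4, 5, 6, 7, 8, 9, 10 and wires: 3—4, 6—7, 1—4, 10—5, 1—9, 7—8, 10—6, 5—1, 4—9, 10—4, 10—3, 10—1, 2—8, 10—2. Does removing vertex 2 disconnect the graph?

Deleting 2 leaves 1 component (was 1) (its neighbors 8, 10 remain connected to each other), so 2 is not a cut vertex.

No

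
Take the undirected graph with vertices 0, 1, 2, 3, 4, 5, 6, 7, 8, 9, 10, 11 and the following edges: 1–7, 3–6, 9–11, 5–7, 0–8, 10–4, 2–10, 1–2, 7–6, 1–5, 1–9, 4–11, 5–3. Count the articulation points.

1

Removing 1 increases the component count from 2 to 3, so 1 is a cut vertex.
By contrast removing 11 leaves 2 components; it is not a cut vertex. No other vertex is a cut vertex either.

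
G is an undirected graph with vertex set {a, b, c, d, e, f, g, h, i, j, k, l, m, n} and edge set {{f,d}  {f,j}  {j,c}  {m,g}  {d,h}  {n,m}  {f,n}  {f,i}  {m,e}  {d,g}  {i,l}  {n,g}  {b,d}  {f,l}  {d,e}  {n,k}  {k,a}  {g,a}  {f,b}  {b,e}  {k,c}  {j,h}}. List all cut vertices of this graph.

f

Removing f increases the component count from 1 to 2, so f is a cut vertex.
By contrast removing e leaves 1 component; it is not a cut vertex. No other vertex is a cut vertex either.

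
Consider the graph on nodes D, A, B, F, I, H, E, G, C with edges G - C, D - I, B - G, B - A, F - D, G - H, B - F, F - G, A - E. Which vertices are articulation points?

Removing A increases the component count from 1 to 2, so A is a cut vertex.
Removing B increases the component count from 1 to 2, so B is a cut vertex.
Removing D increases the component count from 1 to 2, so D is a cut vertex.
Likewise F, G are cut vertices.
By contrast removing H leaves 1 component; it is not a cut vertex. No other vertex is a cut vertex either.

A, B, D, F, G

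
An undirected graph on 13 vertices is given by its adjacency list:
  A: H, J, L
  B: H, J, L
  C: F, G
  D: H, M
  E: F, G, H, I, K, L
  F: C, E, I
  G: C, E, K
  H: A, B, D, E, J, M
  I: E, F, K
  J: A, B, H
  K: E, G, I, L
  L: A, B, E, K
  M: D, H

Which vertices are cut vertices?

H

Removing H increases the component count from 1 to 2, so H is a cut vertex.
By contrast removing A leaves 1 component; it is not a cut vertex. No other vertex is a cut vertex either.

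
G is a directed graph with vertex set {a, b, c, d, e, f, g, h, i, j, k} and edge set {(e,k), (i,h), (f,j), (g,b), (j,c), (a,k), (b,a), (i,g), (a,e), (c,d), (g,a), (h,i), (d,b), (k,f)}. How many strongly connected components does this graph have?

{a, b, c, d, e, f, j, k} are all mutually reachable — one SCC of size 8.
{h, i} are all mutually reachable — one SCC of size 2.
{g} is an SCC by itself.
That gives 3 strongly connected components.

3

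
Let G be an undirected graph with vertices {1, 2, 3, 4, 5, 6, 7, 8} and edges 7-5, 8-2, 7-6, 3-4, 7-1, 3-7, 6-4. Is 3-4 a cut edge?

After removing 3-4, the path 3-7-6-4 still connects them, so the edge is not a bridge.

No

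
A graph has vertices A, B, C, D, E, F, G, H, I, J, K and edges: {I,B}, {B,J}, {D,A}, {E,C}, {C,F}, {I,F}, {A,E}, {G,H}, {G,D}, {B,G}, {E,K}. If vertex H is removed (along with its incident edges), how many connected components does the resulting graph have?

1

With H gone, the remaining components are: {A, B, C, D, E, F, G, I, J, K}.
That is 1 component.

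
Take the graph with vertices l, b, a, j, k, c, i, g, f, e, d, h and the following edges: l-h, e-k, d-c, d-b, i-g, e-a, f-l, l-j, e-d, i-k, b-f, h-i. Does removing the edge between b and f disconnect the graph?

No

After removing b-f, the path b-d-e-k-i-h-l-f still connects them, so the edge is not a bridge.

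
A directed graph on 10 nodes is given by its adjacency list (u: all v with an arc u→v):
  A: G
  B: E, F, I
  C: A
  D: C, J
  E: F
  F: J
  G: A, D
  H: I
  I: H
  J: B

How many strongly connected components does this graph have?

3

{B, E, F, J} are all mutually reachable — one SCC of size 4.
{A, C, D, G} are all mutually reachable — one SCC of size 4.
{H, I} are all mutually reachable — one SCC of size 2.
That gives 3 strongly connected components.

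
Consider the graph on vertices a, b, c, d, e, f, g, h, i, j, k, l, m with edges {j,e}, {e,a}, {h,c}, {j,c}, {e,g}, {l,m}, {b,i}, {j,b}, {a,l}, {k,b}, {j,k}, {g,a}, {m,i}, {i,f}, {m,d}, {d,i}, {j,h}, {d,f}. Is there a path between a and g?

Yes

From a we can reach a, b, c, d, e, f, g, h, i, j, k, l, m, which includes g.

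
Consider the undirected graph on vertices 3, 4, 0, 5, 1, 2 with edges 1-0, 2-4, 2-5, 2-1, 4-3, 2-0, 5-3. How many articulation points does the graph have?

Removing 2 increases the component count from 1 to 2, so 2 is a cut vertex.
By contrast removing 1 leaves 1 component; it is not a cut vertex. No other vertex is a cut vertex either.

1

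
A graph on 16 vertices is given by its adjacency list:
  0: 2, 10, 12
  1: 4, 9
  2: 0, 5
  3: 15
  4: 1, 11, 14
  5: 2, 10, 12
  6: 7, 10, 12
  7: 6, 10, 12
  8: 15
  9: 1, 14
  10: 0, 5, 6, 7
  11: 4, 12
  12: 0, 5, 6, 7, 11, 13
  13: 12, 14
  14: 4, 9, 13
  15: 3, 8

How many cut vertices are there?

Removing 12 increases the component count from 2 to 3, so 12 is a cut vertex.
Removing 15 increases the component count from 2 to 3, so 15 is a cut vertex.
By contrast removing 1 leaves 2 components; it is not a cut vertex. No other vertex is a cut vertex either.

2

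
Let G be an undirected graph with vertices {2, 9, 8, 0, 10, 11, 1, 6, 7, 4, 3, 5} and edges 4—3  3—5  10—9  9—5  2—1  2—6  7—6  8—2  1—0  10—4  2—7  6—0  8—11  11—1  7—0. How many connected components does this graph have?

2

Starting from 3 we can reach 3, 4, 5, 9, 10. That is one component of size 5.
Starting from 0 we can reach 0, 1, 2, 6, 7, 8, 11. That is one component of size 7.
Total: 2 components.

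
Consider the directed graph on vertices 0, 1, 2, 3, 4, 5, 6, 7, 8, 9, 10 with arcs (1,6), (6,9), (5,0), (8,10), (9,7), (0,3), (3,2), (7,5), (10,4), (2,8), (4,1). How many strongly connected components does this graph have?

1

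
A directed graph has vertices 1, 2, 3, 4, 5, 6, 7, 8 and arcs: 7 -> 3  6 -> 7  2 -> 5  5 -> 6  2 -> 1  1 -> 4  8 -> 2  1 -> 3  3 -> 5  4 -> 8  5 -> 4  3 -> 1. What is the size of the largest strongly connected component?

{1, 2, 3, 4, 5, 6, 7, 8} are all mutually reachable — one SCC of size 8.
The largest has 8 vertices.

8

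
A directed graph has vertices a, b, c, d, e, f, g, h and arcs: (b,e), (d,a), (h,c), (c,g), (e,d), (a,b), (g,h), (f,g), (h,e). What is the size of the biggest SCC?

{a, b, d, e} are all mutually reachable — one SCC of size 4.
{c, g, h} are all mutually reachable — one SCC of size 3.
{f} is an SCC by itself.
The largest has 4 vertices.

4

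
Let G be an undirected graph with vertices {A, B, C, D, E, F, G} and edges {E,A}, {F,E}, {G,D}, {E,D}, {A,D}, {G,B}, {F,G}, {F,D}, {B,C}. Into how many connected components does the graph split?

1

Starting from A we can reach A, B, C, D, E, F, G. That is one component of size 7.
Total: 1 component.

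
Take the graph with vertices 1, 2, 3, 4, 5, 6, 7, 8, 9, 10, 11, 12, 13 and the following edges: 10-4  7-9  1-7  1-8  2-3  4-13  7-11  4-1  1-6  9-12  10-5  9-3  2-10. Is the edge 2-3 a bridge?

After removing 2-3, the path 2-10-4-1-7-9-3 still connects them, so the edge is not a bridge.

No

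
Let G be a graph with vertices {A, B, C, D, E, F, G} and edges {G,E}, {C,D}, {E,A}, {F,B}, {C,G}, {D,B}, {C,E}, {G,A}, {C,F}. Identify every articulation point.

Removing C increases the component count from 1 to 2, so C is a cut vertex.
By contrast removing G leaves 1 component; it is not a cut vertex. No other vertex is a cut vertex either.

C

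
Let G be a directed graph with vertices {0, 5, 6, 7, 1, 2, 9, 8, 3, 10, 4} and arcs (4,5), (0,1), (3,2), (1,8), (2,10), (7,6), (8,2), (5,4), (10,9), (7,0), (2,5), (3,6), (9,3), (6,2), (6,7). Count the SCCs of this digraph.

{0, 1, 2, 3, 6, 7, 8, 9, 10} are all mutually reachable — one SCC of size 9.
{4, 5} are all mutually reachable — one SCC of size 2.
That gives 2 strongly connected components.

2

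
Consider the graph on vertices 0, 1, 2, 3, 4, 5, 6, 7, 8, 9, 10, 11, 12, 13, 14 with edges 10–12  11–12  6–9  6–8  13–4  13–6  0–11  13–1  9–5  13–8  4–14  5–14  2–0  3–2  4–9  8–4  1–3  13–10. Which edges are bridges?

none

The edges on the cycle 13-1-3-2-0-11-12-10-13 are not bridges since each lies on that cycle.
Every edge lies on some cycle, so there are no bridges.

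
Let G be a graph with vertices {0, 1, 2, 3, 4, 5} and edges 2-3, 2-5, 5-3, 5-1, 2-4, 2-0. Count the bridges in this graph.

3

The edges on the cycle 2-5-3-2 are not bridges since each lies on that cycle.
But removing 1-5 disconnects 1 from 5; removing 2-4 disconnects 2 from 4; removing 0-2 disconnects 0 from 2 — these are bridges.
That makes 3 bridges.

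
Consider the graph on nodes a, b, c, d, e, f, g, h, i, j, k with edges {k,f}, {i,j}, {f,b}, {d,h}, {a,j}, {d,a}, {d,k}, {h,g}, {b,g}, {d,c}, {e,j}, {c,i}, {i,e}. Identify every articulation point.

d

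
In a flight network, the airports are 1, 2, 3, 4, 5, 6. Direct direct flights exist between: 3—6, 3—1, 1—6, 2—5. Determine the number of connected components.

3

4 is isolated — a component by itself.
Starting from 2 we can reach 2, 5. That is one component of size 2.
Starting from 1 we can reach 1, 3, 6. That is one component of size 3.
Total: 3 components.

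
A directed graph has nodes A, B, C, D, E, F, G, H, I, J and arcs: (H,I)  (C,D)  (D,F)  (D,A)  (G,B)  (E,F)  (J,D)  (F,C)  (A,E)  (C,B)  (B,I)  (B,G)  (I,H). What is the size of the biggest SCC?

5

{A, C, D, E, F} are all mutually reachable — one SCC of size 5.
{B, G} are all mutually reachable — one SCC of size 2.
{H, I} are all mutually reachable — one SCC of size 2.
{J} is an SCC by itself.
The largest has 5 vertices.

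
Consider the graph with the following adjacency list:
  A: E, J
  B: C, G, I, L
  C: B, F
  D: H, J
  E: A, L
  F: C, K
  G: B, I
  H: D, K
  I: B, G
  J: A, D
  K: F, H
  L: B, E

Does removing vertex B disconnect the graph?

Yes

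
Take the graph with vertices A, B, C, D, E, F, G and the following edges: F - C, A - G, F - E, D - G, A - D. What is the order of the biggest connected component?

3

B is isolated — a component by itself.
Starting from A we can reach A, D, G. That is one component of size 3.
Starting from C we can reach C, E, F. That is one component of size 3.
The largest has 3 vertices.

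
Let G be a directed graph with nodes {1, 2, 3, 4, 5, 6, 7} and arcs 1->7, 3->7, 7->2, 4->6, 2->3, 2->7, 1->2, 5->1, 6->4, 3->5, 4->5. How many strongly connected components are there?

{1, 2, 3, 5, 7} are all mutually reachable — one SCC of size 5.
{4, 6} are all mutually reachable — one SCC of size 2.
That gives 2 strongly connected components.

2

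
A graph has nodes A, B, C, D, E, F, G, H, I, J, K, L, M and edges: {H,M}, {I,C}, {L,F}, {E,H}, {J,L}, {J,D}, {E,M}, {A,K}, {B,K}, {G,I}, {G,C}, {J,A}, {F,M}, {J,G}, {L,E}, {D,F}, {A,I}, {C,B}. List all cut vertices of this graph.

J

Removing J increases the component count from 1 to 2, so J is a cut vertex.
By contrast removing G leaves 1 component; it is not a cut vertex. No other vertex is a cut vertex either.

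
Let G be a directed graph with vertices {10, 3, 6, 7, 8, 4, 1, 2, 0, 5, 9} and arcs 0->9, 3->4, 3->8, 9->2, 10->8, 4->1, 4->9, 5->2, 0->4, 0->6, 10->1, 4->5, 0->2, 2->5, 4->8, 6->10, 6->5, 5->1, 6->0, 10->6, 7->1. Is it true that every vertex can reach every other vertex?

There is no directed path from 4 to 3, so the graph is not strongly connected.

No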